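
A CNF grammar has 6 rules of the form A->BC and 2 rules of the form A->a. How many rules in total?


CNF allows two rule forms:
  A -> BC (binary): 6 rules
  A -> a (terminal): 2 rules
Total = 6 + 2 = 8

8


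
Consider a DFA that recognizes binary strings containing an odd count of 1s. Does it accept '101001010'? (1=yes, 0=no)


DFA has 2 states: q_even (start, accept=no) and q_odd
Processing string '101001010' character by character:
  Position 0: read '1', 1-count=1 -> q_odd
  Position 1: read '0', 1-count=1 -> q_odd (no change)
  Position 2: read '1', 1-count=2 -> q_even
  Position 3: read '0', 1-count=2 -> q_even (no change)
  Position 4: read '0', 1-count=2 -> q_even (no change)
  Position 5: read '1', 1-count=3 -> q_odd
  Position 6: read '0', 1-count=3 -> q_odd (no change)
  Position 7: read '1', 1-count=4 -> q_even
  Position 8: read '0', 1-count=4 -> q_even (no change)
Final state: q_even, total 1s = 4 (even); the DFA requires an odd count -> reject

0


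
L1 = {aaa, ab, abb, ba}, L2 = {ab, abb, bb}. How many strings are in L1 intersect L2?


L1 = {aaa, ab, abb, ba}
L2 = {ab, abb, bb}
Checking each string in L1 against L2:
  'aaa': in L2? No
  'ab': in L2? Yes
  'abb': in L2? Yes
  'ba': in L2? No
Intersection = {ab, abb}
|L1 ∩ L2| = 2

2


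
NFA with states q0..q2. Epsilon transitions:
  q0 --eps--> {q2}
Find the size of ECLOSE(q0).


Starting from q0
Initialize closure = {q0}
Follow epsilon from q0 -> add q2
Final closure: {q0, q2}
Size = 2

2


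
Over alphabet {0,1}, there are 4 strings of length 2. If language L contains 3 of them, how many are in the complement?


Alphabet: {0,1}
String length: 2
Total strings of length 2 = 2^2 = 4
Strings in L = 3
Complement = total - |L|
= 4 - 3
= 1

1


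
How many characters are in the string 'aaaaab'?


String: 'aaaaab'
Counting characters:
  'a' appears 5 time(s)
  'b' appears 1 time(s)
Total length = 5 + 1 = 6

6


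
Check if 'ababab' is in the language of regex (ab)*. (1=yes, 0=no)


Pattern: (ab)*
String: 'ababab'
Pattern requires: zero or more repetitions of 'ab'
Pairs: ['ab', 'ab', 'ab']
All pairs are 'ab'? Yes
Result: 1

1


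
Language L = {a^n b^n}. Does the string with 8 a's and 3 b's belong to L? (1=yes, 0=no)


Language requires equal numbers of a's and b's
PDA pushes for each 'a', pops for each 'b'
Number of a's = 8
Number of b's = 3
8 != 3 -> Reject

0


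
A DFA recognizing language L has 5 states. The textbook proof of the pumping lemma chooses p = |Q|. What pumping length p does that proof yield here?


Pumping lemma for regular languages (standard proof):
Take p = |Q|, the number of DFA states.
Any string of length >= |Q| passes through |Q|+1 states while reading its first |Q| symbols,
so by pigeonhole some state repeats, giving the loop that can be pumped.
Here |Q| = 5
Therefore the proof uses p = 5

5


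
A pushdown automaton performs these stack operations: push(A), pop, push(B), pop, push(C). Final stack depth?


Tracing stack operations:
  push(A) -> stack = [A], depth=1
  pop -> removed A, stack = [], depth=0
  push(B) -> stack = [B], depth=1
  pop -> removed B, stack = [], depth=0
  push(C) -> stack = [C], depth=1
Final depth = 1

1


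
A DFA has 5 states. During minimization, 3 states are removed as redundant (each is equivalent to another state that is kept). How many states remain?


Original DFA: 5 states
Redundant states removed: 3
Minimized states = original - removed
= 5 - 3
= 2

2


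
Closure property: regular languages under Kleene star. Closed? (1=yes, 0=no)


Regular languages are closed under:
- Union (DFA product construction)
- Intersection (DFA product construction)
- Complement (swap accept/reject states)
- Concatenation (NFA construction)
- Kleene star (NFA construction)
Kleene star is in this list
Therefore: closed

1


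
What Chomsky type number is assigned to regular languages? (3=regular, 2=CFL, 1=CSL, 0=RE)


Chomsky hierarchy levels:
  Type 3: Regular (DFA/NFA/regex)
  Type 2: Context-free (PDA)
  Type 1: Context-sensitive
  Type 0: Recursively enumerable (TM)
'regular' corresponds to Type 3

3


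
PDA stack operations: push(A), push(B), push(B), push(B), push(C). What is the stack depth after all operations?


Tracing stack operations:
  push(A) -> stack = [A], depth=1
  push(B) -> stack = [A,B], depth=2
  push(B) -> stack = [A,B,B], depth=3
  push(B) -> stack = [A,B,B,B], depth=4
  push(C) -> stack = [A,B,B,B,C], depth=5
Final depth = 5

5


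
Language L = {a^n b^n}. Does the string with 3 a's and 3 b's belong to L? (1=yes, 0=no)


Language requires equal numbers of a's and b's
PDA pushes for each 'a', pops for each 'b'
Number of a's = 3
Number of b's = 3
3 == 3 -> Accept

1


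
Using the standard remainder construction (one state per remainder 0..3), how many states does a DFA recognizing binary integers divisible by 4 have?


Divisibility by 4 is tracked via the remainder mod 4: 0, 1, ..., 3
The construction assigns one state to each remainder
Number of remainders = 4

4


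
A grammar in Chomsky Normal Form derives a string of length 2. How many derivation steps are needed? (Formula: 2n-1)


Chomsky Normal Form derivation:
String length n = 2
Each step either:
  - Splits a nonterminal into two (n-1 such steps)
  - Converts a nonterminal to terminal (n such steps)
Total = (n-1) + n = 2n - 1
= 2(2) - 1
= 4 - 1
= 3

3


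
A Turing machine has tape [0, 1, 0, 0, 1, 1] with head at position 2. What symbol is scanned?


Tape: [0, 1, 0, 0, 1, 1]
Positions: 0 1 2 3 4 5
Values:    0 1 0 0 1 1
Head at position 2
tape[2] = 0

0


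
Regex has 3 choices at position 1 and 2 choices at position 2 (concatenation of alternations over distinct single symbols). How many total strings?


First group: 3 alternatives
Second group: 2 alternatives
Concatenation: each choice from group 1 pairs with each from group 2
Total = 3 x 2 = 6

6


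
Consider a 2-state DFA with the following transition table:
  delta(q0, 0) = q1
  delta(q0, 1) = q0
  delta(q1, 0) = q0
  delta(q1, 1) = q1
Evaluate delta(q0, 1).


Looking up transition function:
delta(q0, 1) in the table
Row: q0, Column: 1
Result: q0

q0


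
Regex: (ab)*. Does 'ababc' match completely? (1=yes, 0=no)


Pattern: (ab)*
String: 'ababc'
Pattern requires: zero or more repetitions of 'ab'
Length 5 is odd -> cannot be (ab)* -> no match
Result: 0

0


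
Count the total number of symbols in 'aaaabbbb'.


String: 'aaaabbbb'
Counting characters:
  'a' appears 4 time(s)
  'b' appears 4 time(s)
Total length = 4 + 4 = 8

8


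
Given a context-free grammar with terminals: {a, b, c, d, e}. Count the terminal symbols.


Terminal symbols: a, b, c, d, e
Counting each: a (#1), b (#2), c (#3), d (#4), e (#5)
Total = 5

5


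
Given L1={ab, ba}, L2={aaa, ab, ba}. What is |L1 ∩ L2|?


L1 = {ab, ba}
L2 = {aaa, ab, ba}
Checking each string in L1 against L2:
  'ab': in L2? Yes
  'ba': in L2? Yes
Intersection = {ab, ba}
|L1 ∩ L2| = 2

2


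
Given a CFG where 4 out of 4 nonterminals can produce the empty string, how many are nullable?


Nonterminals: {S, A, B, C}
A nonterminal is nullable if it can derive epsilon
Counting nullable nonterminals: 4
Total nullable = 4

4


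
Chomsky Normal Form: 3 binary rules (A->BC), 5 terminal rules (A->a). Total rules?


CNF allows two rule forms:
  A -> BC (binary): 3 rules
  A -> a (terminal): 5 rules
Total = 3 + 5 = 8

8


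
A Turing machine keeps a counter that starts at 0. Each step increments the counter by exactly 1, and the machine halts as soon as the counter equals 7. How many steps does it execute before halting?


Counter starts at 0. Counting sequence:
  Step 1: counter = 1
  Step 2: counter = 2
  Step 3: counter = 3
  Step 4: counter = 4
  Step 5: counter = 5
  Step 6: counter = 6
  Step 7: counter = 7
Counter reached 7 -> halt
Total steps = 7

7


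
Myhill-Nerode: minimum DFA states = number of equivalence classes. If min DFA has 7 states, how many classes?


Myhill-Nerode theorem:
Number of equivalence classes = number of states in minimal DFA
Minimal DFA states = 7
Therefore equivalence classes = 7

7


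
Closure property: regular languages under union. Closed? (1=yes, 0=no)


Regular languages are closed under:
- Union (DFA product construction)
- Intersection (DFA product construction)
- Complement (swap accept/reject states)
- Concatenation (NFA construction)
- Kleene star (NFA construction)
union is in this list
Therefore: closed

1


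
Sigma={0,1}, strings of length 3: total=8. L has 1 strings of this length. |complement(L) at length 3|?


Alphabet: {0,1}
String length: 3
Total strings of length 3 = 2^3 = 8
Strings in L = 1
Complement = total - |L|
= 8 - 1
= 7

7


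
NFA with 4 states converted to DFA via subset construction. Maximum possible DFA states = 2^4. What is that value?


NFA has 4 states
Subset construction: each DFA state = subset of NFA states
Maximum subsets = 2^4
2^4 = 16

16


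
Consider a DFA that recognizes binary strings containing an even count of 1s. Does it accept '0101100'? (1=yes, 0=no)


DFA has 2 states: q_even (start, accept=yes) and q_odd
Processing string '0101100' character by character:
  Position 0: read '0', 1-count=0 -> q_even (no change)
  Position 1: read '1', 1-count=1 -> q_odd
  Position 2: read '0', 1-count=1 -> q_odd (no change)
  Position 3: read '1', 1-count=2 -> q_even
  Position 4: read '1', 1-count=3 -> q_odd
  Position 5: read '0', 1-count=3 -> q_odd (no change)
  Position 6: read '0', 1-count=3 -> q_odd (no change)
Final state: q_odd, total 1s = 3 (odd); the DFA requires an even count -> reject

0


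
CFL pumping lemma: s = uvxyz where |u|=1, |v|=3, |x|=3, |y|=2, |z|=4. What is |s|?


|s| = |u| + |v| + |x| + |y| + |z|
= 1 + 3 + 3 + 2 + 4
= 4 + 3 + 6
= 7 + 6
= 13

13


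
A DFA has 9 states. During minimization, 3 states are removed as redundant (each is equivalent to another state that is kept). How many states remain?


Original DFA: 9 states
Redundant states removed: 3
Minimized states = original - removed
= 9 - 3
= 6

6


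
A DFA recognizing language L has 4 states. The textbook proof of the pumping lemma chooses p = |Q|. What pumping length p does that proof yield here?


Pumping lemma for regular languages (standard proof):
Take p = |Q|, the number of DFA states.
Any string of length >= |Q| passes through |Q|+1 states while reading its first |Q| symbols,
so by pigeonhole some state repeats, giving the loop that can be pumped.
Here |Q| = 4
Therefore the proof uses p = 4

4


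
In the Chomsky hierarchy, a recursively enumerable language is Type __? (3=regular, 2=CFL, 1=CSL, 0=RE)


Chomsky hierarchy levels:
  Type 3: Regular (DFA/NFA/regex)
  Type 2: Context-free (PDA)
  Type 1: Context-sensitive
  Type 0: Recursively enumerable (TM)
'recursively enumerable' corresponds to Type 0

0


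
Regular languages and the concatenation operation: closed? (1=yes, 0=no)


Regular languages are closed under all standard operations:
- Union: Yes (product construction)
- Intersection: Yes (product construction)
- Complement: Yes (swap accept/reject)
- Concatenation: Yes (NFA construction)
Operation: concatenation -> Closed

1


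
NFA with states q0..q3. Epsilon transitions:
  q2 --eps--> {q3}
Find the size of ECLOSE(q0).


Starting from q0
Initialize closure = {q0}
q0 has no outgoing epsilon transitions -> nothing to add
Final closure: {q0}
Size = 1

1


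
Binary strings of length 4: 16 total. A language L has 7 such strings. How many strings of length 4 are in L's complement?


Alphabet: {0,1}
String length: 4
Total strings of length 4 = 2^4 = 16
Strings in L = 7
Complement = total - |L|
= 16 - 7
= 9

9


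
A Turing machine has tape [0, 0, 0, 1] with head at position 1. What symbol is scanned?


Tape: [0, 0, 0, 1]
Positions: 0 1 2 3
Values:    0 0 0 1
Head at position 1
tape[1] = 0

0


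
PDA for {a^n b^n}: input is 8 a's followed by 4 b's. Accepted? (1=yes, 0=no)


Language requires equal numbers of a's and b's
PDA pushes for each 'a', pops for each 'b'
Number of a's = 8
Number of b's = 4
8 != 4 -> Reject

0


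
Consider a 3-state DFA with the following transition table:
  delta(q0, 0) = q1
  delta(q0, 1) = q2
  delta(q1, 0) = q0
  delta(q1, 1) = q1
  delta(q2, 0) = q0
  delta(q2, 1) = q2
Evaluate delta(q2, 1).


Looking up transition function:
delta(q2, 1) in the table
Row: q2, Column: 1
Result: q2

q2


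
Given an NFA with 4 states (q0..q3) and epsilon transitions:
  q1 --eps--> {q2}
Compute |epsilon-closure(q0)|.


Starting from q0
Initialize closure = {q0}
q0 has no outgoing epsilon transitions -> nothing to add
Final closure: {q0}
Size = 1

1


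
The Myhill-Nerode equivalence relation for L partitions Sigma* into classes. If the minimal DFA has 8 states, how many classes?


Myhill-Nerode theorem:
Number of equivalence classes = number of states in minimal DFA
Minimal DFA states = 8
Therefore equivalence classes = 8

8


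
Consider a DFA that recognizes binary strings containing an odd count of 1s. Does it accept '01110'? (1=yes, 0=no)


DFA has 2 states: q_even (start, accept=no) and q_odd
Processing string '01110' character by character:
  Position 0: read '0', 1-count=0 -> q_even (no change)
  Position 1: read '1', 1-count=1 -> q_odd
  Position 2: read '1', 1-count=2 -> q_even
  Position 3: read '1', 1-count=3 -> q_odd
  Position 4: read '0', 1-count=3 -> q_odd (no change)
Final state: q_odd, total 1s = 3 (odd); the DFA requires an odd count -> accept

1


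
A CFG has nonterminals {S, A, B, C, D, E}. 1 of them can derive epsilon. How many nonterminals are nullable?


Nonterminals: {S, A, B, C, D, E}
A nonterminal is nullable if it can derive epsilon
Counting nullable nonterminals: 1
Total nullable = 1

1


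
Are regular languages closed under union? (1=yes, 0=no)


Regular languages are closed under:
- Union (DFA product construction)
- Intersection (DFA product construction)
- Complement (swap accept/reject states)
- Concatenation (NFA construction)
- Kleene star (NFA construction)
union is in this list
Therefore: closed

1


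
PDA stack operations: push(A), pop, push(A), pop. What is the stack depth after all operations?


Tracing stack operations:
  push(A) -> stack = [A], depth=1
  pop -> removed A, stack = [], depth=0
  push(A) -> stack = [A], depth=1
  pop -> removed A, stack = [], depth=0
Final depth = 0

0


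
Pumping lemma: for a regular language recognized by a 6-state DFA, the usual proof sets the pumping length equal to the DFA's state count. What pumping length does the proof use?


Pumping lemma for regular languages (standard proof):
Take p = |Q|, the number of DFA states.
Any string of length >= |Q| passes through |Q|+1 states while reading its first |Q| symbols,
so by pigeonhole some state repeats, giving the loop that can be pumped.
Here |Q| = 6
Therefore the proof uses p = 6

6


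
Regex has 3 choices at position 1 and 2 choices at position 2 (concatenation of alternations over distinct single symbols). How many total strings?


First group: 3 alternatives
Second group: 2 alternatives
Concatenation: each choice from group 1 pairs with each from group 2
Total = 3 x 2 = 6

6


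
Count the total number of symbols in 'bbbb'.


String: 'bbbb'
Counting characters:
  'b' appears 4 time(s)
Total length = 0 + 4 = 4

4


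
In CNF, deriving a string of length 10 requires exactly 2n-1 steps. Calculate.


Chomsky Normal Form derivation:
String length n = 10
Each step either:
  - Splits a nonterminal into two (n-1 such steps)
  - Converts a nonterminal to terminal (n such steps)
Total = (n-1) + n = 2n - 1
= 2(10) - 1
= 20 - 1
= 19

19


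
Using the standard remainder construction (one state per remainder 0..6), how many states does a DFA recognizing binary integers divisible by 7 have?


Divisibility by 7 is tracked via the remainder mod 7: 0, 1, ..., 6
The construction assigns one state to each remainder
Number of remainders = 7

7


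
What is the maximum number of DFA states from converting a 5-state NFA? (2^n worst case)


NFA has 5 states
Subset construction: each DFA state = subset of NFA states
Maximum subsets = 2^5
2^5 = 32

32


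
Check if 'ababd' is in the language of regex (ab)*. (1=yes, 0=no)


Pattern: (ab)*
String: 'ababd'
Pattern requires: zero or more repetitions of 'ab'
Length 5 is odd -> cannot be (ab)* -> no match
Result: 0

0


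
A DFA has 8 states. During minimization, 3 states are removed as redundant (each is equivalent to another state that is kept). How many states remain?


Original DFA: 8 states
Redundant states removed: 3
Minimized states = original - removed
= 8 - 3
= 5

5


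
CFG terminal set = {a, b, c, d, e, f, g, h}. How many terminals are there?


Terminal symbols: a, b, c, d, e, f, g, h
Counting each: a (#1), b (#2), c (#3), d (#4), e (#5), f (#6), g (#7), h (#8)
Total = 8

8


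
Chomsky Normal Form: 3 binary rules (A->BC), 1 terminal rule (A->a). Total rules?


CNF allows two rule forms:
  A -> BC (binary): 3 rules
  A -> a (terminal): 1 rule
Total = 3 + 1 = 4

4


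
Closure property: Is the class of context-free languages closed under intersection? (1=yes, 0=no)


CFL closure properties:
  Closed under: union, concatenation, Kleene star
  NOT closed under: intersection, complement
Operation 'intersection' is in not-closed list -> No (not closed)

0


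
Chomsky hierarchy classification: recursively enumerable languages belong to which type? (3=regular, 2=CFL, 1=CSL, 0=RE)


Chomsky hierarchy levels:
  Type 3: Regular (DFA/NFA/regex)
  Type 2: Context-free (PDA)
  Type 1: Context-sensitive
  Type 0: Recursively enumerable (TM)
'recursively enumerable' corresponds to Type 0

0


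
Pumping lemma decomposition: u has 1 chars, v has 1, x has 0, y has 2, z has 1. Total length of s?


|s| = |u| + |v| + |x| + |y| + |z|
= 1 + 1 + 0 + 2 + 1
= 2 + 0 + 3
= 2 + 3
= 5

5


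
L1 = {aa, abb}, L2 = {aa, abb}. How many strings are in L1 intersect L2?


L1 = {aa, abb}
L2 = {aa, abb}
Checking each string in L1 against L2:
  'aa': in L2? Yes
  'abb': in L2? Yes
Intersection = {aa, abb}
|L1 ∩ L2| = 2

2


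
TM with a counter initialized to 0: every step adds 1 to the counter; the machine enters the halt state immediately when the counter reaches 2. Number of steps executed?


Counter starts at 0. Counting sequence:
  Step 1: counter = 1
  Step 2: counter = 2
Counter reached 2 -> halt
Total steps = 2

2


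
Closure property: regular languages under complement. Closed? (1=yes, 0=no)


Regular languages are closed under:
- Union (DFA product construction)
- Intersection (DFA product construction)
- Complement (swap accept/reject states)
- Concatenation (NFA construction)
- Kleene star (NFA construction)
complement is in this list
Therefore: closed

1


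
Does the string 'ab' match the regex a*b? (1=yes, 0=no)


Pattern: a*b
String: 'ab'
Pattern requires: zero or more 'a's followed by exactly one 'b'
Found 1 leading 'a's
Remaining: 'b'
Remaining is exactly 'b' -> match
Result: 1

1


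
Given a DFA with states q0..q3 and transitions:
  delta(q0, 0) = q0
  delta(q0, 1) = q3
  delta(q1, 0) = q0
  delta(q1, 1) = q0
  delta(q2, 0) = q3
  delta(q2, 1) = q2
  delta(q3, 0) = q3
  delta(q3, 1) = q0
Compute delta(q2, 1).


Looking up transition function:
delta(q2, 1) in the table
Row: q2, Column: 1
Result: q2

q2


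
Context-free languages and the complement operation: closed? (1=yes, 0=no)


CFL closure properties:
  Closed under: union, concatenation, Kleene star
  NOT closed under: intersection, complement
Operation 'complement' is in not-closed list -> No (not closed)

0


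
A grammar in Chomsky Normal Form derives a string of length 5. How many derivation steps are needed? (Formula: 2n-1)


Chomsky Normal Form derivation:
String length n = 5
Each step either:
  - Splits a nonterminal into two (n-1 such steps)
  - Converts a nonterminal to terminal (n such steps)
Total = (n-1) + n = 2n - 1
= 2(5) - 1
= 10 - 1
= 9

9


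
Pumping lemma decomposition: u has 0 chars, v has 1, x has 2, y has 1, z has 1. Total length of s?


|s| = |u| + |v| + |x| + |y| + |z|
= 0 + 1 + 2 + 1 + 1
= 1 + 2 + 2
= 3 + 2
= 5

5


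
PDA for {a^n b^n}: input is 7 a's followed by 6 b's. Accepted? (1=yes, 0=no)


Language requires equal numbers of a's and b's
PDA pushes for each 'a', pops for each 'b'
Number of a's = 7
Number of b's = 6
7 != 6 -> Reject

0


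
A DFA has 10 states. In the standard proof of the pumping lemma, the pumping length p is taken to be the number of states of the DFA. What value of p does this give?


Pumping lemma for regular languages (standard proof):
Take p = |Q|, the number of DFA states.
Any string of length >= |Q| passes through |Q|+1 states while reading its first |Q| symbols,
so by pigeonhole some state repeats, giving the loop that can be pumped.
Here |Q| = 10
Therefore the proof uses p = 10

10


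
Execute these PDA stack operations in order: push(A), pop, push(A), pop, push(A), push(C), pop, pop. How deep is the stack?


Tracing stack operations:
  push(A) -> stack = [A], depth=1
  pop -> removed A, stack = [], depth=0
  push(A) -> stack = [A], depth=1
  pop -> removed A, stack = [], depth=0
  push(A) -> stack = [A], depth=1
  push(C) -> stack = [A,C], depth=2
  pop -> removed C, stack = [A], depth=1
  pop -> removed A, stack = [], depth=0
Final depth = 0

0


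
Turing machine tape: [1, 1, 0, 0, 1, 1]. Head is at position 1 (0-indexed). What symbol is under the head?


Tape: [1, 1, 0, 0, 1, 1]
Positions: 0 1 2 3 4 5
Values:    1 1 0 0 1 1
Head at position 1
tape[1] = 1

1


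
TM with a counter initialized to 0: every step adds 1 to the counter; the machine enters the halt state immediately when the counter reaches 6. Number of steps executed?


Counter starts at 0. Counting sequence:
  Step 1: counter = 1
  Step 2: counter = 2
  Step 3: counter = 3
  Step 4: counter = 4
  Step 5: counter = 5
  Step 6: counter = 6
Counter reached 6 -> halt
Total steps = 6

6


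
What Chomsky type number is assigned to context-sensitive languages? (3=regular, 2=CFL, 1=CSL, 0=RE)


Chomsky hierarchy levels:
  Type 3: Regular (DFA/NFA/regex)
  Type 2: Context-free (PDA)
  Type 1: Context-sensitive
  Type 0: Recursively enumerable (TM)
'context-sensitive' corresponds to Type 1

1


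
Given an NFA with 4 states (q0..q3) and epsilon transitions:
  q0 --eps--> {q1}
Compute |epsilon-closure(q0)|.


Starting from q0
Initialize closure = {q0}
Follow epsilon from q0 -> add q1
Final closure: {q0, q1}
Size = 2

2


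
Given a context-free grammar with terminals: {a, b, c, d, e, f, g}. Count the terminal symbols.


Terminal symbols: a, b, c, d, e, f, g
Counting each: a (#1), b (#2), c (#3), d (#4), e (#5), f (#6), g (#7)
Total = 7

7


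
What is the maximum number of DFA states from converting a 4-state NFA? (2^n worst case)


NFA has 4 states
Subset construction: each DFA state = subset of NFA states
Maximum subsets = 2^4
2^4 = 16

16


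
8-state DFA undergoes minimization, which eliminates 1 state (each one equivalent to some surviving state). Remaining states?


Original DFA: 8 states
Redundant states removed: 1
Minimized states = original - removed
= 8 - 1
= 7

7


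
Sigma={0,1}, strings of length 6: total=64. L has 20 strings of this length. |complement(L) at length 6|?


Alphabet: {0,1}
String length: 6
Total strings of length 6 = 2^6 = 64
Strings in L = 20
Complement = total - |L|
= 64 - 20
= 44

44


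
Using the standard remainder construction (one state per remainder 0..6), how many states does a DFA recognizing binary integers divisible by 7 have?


Divisibility by 7 is tracked via the remainder mod 7: 0, 1, ..., 6
The construction assigns one state to each remainder
Number of remainders = 7

7


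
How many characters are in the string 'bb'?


String: 'bb'
Counting characters:
  'b' appears 2 time(s)
Total length = 0 + 2 = 2

2


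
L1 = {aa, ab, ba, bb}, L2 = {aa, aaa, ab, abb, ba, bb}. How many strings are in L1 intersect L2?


L1 = {aa, ab, ba, bb}
L2 = {aa, aaa, ab, abb, ba, bb}
Checking each string in L1 against L2:
  'aa': in L2? Yes
  'ab': in L2? Yes
  'ba': in L2? Yes
  'bb': in L2? Yes
Intersection = {aa, ab, ba, bb}
|L1 ∩ L2| = 4

4


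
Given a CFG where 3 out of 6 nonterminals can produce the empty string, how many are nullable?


Nonterminals: {S, A, B, C, D, E}
A nonterminal is nullable if it can derive epsilon
Counting nullable nonterminals: 3
Total nullable = 3

3


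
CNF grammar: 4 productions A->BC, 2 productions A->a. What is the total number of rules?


CNF allows two rule forms:
  A -> BC (binary): 4 rules
  A -> a (terminal): 2 rules
Total = 4 + 2 = 6

6


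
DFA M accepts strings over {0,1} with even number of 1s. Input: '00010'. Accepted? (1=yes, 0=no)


DFA has 2 states: q_even (start, accept=yes) and q_odd
Processing string '00010' character by character:
  Position 0: read '0', 1-count=0 -> q_even (no change)
  Position 1: read '0', 1-count=0 -> q_even (no change)
  Position 2: read '0', 1-count=0 -> q_even (no change)
  Position 3: read '1', 1-count=1 -> q_odd
  Position 4: read '0', 1-count=1 -> q_odd (no change)
Final state: q_odd, total 1s = 1 (odd); the DFA requires an even count -> reject

0


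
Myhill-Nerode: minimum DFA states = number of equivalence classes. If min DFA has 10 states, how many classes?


Myhill-Nerode theorem:
Number of equivalence classes = number of states in minimal DFA
Minimal DFA states = 10
Therefore equivalence classes = 10

10


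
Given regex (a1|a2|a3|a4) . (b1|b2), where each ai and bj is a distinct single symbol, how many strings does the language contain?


First group: 4 alternatives
Second group: 2 alternatives
Concatenation: each choice from group 1 pairs with each from group 2
Total = 4 x 2 = 8

8


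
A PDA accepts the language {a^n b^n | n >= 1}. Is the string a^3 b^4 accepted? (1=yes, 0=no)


Language requires equal numbers of a's and b's
PDA pushes for each 'a', pops for each 'b'
Number of a's = 3
Number of b's = 4
3 != 4 -> Reject

0


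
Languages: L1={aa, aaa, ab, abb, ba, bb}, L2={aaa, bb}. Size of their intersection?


L1 = {aa, aaa, ab, abb, ba, bb}
L2 = {aaa, bb}
Checking each string in L1 against L2:
  'aa': in L2? No
  'aaa': in L2? Yes
  'ab': in L2? No
  'abb': in L2? No
  'ba': in L2? No
  'bb': in L2? Yes
Intersection = {aaa, bb}
|L1 ∩ L2| = 2

2


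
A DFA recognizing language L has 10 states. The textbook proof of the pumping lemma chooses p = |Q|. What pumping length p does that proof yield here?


Pumping lemma for regular languages (standard proof):
Take p = |Q|, the number of DFA states.
Any string of length >= |Q| passes through |Q|+1 states while reading its first |Q| symbols,
so by pigeonhole some state repeats, giving the loop that can be pumped.
Here |Q| = 10
Therefore the proof uses p = 10

10


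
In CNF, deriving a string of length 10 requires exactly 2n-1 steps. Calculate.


Chomsky Normal Form derivation:
String length n = 10
Each step either:
  - Splits a nonterminal into two (n-1 such steps)
  - Converts a nonterminal to terminal (n such steps)
Total = (n-1) + n = 2n - 1
= 2(10) - 1
= 20 - 1
= 19

19


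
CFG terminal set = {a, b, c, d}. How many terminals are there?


Terminal symbols: a, b, c, d
Counting each: a (#1), b (#2), c (#3), d (#4)
Total = 4

4


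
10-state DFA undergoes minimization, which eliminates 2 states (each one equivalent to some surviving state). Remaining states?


Original DFA: 10 states
Redundant states removed: 2
Minimized states = original - removed
= 10 - 2
= 8

8


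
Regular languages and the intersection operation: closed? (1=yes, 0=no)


Regular languages are closed under all standard operations:
- Union: Yes (product construction)
- Intersection: Yes (product construction)
- Complement: Yes (swap accept/reject)
- Concatenation: Yes (NFA construction)
Operation: intersection -> Closed

1


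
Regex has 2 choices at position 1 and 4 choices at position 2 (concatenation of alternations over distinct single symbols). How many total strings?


First group: 2 alternatives
Second group: 4 alternatives
Concatenation: each choice from group 1 pairs with each from group 2
Total = 2 x 4 = 8

8


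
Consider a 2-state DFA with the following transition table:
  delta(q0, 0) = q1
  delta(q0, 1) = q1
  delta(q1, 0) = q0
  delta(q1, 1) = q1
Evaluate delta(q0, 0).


Looking up transition function:
delta(q0, 0) in the table
Row: q0, Column: 0
Result: q1

q1


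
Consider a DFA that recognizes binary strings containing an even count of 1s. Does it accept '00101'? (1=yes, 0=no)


DFA has 2 states: q_even (start, accept=yes) and q_odd
Processing string '00101' character by character:
  Position 0: read '0', 1-count=0 -> q_even (no change)
  Position 1: read '0', 1-count=0 -> q_even (no change)
  Position 2: read '1', 1-count=1 -> q_odd
  Position 3: read '0', 1-count=1 -> q_odd (no change)
  Position 4: read '1', 1-count=2 -> q_even
Final state: q_even, total 1s = 2 (even); the DFA requires an even count -> accept

1


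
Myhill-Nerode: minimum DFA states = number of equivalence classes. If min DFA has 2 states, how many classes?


Myhill-Nerode theorem:
Number of equivalence classes = number of states in minimal DFA
Minimal DFA states = 2
Therefore equivalence classes = 2

2


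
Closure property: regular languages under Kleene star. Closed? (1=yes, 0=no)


Regular languages are closed under:
- Union (DFA product construction)
- Intersection (DFA product construction)
- Complement (swap accept/reject states)
- Concatenation (NFA construction)
- Kleene star (NFA construction)
Kleene star is in this list
Therefore: closed

1


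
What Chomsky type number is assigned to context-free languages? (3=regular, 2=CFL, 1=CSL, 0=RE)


Chomsky hierarchy levels:
  Type 3: Regular (DFA/NFA/regex)
  Type 2: Context-free (PDA)
  Type 1: Context-sensitive
  Type 0: Recursively enumerable (TM)
'context-free' corresponds to Type 2

2


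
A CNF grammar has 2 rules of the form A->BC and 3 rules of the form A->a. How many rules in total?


CNF allows two rule forms:
  A -> BC (binary): 2 rules
  A -> a (terminal): 3 rules
Total = 2 + 3 = 5

5


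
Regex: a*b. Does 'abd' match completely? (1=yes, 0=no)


Pattern: a*b
String: 'abd'
Pattern requires: zero or more 'a's followed by exactly one 'b'
Found 1 leading 'a's
Remaining: 'bd'
Remaining is not 'b' -> no match
Result: 0

0


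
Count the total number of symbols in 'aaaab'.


String: 'aaaab'
Counting characters:
  'a' appears 4 time(s)
  'b' appears 1 time(s)
Total length = 4 + 1 = 5

5


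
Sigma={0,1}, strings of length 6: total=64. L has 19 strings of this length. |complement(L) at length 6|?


Alphabet: {0,1}
String length: 6
Total strings of length 6 = 2^6 = 64
Strings in L = 19
Complement = total - |L|
= 64 - 19
= 45

45


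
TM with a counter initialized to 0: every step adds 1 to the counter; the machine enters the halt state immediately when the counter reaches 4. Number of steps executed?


Counter starts at 0. Counting sequence:
  Step 1: counter = 1
  Step 2: counter = 2
  Step 3: counter = 3
  Step 4: counter = 4
Counter reached 4 -> halt
Total steps = 4

4


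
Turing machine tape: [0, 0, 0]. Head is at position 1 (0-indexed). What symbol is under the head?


Tape: [0, 0, 0]
Positions: 0 1 2
Values:    0 0 0
Head at position 1
tape[1] = 0

0


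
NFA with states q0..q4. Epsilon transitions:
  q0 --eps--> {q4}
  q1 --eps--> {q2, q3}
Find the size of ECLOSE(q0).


Starting from q0
Initialize closure = {q0}
Follow epsilon from q0 -> add q4
Final closure: {q0, q4}
Size = 2

2


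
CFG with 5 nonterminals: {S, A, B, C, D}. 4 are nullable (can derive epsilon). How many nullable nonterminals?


Nonterminals: {S, A, B, C, D}
A nonterminal is nullable if it can derive epsilon
Counting nullable nonterminals: 4
Total nullable = 4

4


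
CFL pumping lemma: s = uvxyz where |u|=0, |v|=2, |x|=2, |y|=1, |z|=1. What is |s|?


|s| = |u| + |v| + |x| + |y| + |z|
= 0 + 2 + 2 + 1 + 1
= 2 + 2 + 2
= 4 + 2
= 6

6


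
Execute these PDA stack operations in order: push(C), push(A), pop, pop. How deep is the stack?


Tracing stack operations:
  push(C) -> stack = [C], depth=1
  push(A) -> stack = [C,A], depth=2
  pop -> removed A, stack = [C], depth=1
  pop -> removed C, stack = [], depth=0
Final depth = 0

0


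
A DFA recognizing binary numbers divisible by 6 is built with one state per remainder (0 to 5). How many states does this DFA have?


Divisibility by 6 is tracked via the remainder mod 6: 0, 1, ..., 5
The construction assigns one state to each remainder
Number of remainders = 6

6


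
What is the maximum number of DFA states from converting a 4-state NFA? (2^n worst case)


NFA has 4 states
Subset construction: each DFA state = subset of NFA states
Maximum subsets = 2^4
2^4 = 16

16


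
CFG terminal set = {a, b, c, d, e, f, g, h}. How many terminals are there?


Terminal symbols: a, b, c, d, e, f, g, h
Counting each: a (#1), b (#2), c (#3), d (#4), e (#5), f (#6), g (#7), h (#8)
Total = 8

8


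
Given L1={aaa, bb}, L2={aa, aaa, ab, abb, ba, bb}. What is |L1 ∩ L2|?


L1 = {aaa, bb}
L2 = {aa, aaa, ab, abb, ba, bb}
Checking each string in L1 against L2:
  'aaa': in L2? Yes
  'bb': in L2? Yes
Intersection = {aaa, bb}
|L1 ∩ L2| = 2

2


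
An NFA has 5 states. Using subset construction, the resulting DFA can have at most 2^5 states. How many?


NFA has 5 states
Subset construction: each DFA state = subset of NFA states
Maximum subsets = 2^5
2^5 = 32

32


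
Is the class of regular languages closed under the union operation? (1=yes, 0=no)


Regular languages are closed under:
- Union (DFA product construction)
- Intersection (DFA product construction)
- Complement (swap accept/reject states)
- Concatenation (NFA construction)
- Kleene star (NFA construction)
union is in this list
Therefore: closed

1


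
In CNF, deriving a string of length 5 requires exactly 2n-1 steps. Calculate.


Chomsky Normal Form derivation:
String length n = 5
Each step either:
  - Splits a nonterminal into two (n-1 such steps)
  - Converts a nonterminal to terminal (n such steps)
Total = (n-1) + n = 2n - 1
= 2(5) - 1
= 10 - 1
= 9

9


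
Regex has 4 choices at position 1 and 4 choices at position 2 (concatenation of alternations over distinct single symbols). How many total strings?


First group: 4 alternatives
Second group: 4 alternatives
Concatenation: each choice from group 1 pairs with each from group 2
Total = 4 x 4 = 16

16


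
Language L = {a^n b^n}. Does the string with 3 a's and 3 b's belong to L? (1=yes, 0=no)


Language requires equal numbers of a's and b's
PDA pushes for each 'a', pops for each 'b'
Number of a's = 3
Number of b's = 3
3 == 3 -> Accept

1


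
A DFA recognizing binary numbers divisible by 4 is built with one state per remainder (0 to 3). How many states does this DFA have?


Divisibility by 4 is tracked via the remainder mod 4: 0, 1, ..., 3
The construction assigns one state to each remainder
Number of remainders = 4

4


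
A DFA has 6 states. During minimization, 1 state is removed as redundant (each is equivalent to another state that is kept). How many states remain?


Original DFA: 6 states
Redundant states removed: 1
Minimized states = original - removed
= 6 - 1
= 5

5


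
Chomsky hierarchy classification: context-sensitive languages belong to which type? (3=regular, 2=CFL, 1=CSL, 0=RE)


Chomsky hierarchy levels:
  Type 3: Regular (DFA/NFA/regex)
  Type 2: Context-free (PDA)
  Type 1: Context-sensitive
  Type 0: Recursively enumerable (TM)
'context-sensitive' corresponds to Type 1

1


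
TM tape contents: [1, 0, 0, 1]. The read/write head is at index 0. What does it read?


Tape: [1, 0, 0, 1]
Positions: 0 1 2 3
Values:    1 0 0 1
Head at position 0
tape[0] = 1

1


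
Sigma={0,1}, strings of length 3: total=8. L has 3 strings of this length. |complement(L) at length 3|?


Alphabet: {0,1}
String length: 3
Total strings of length 3 = 2^3 = 8
Strings in L = 3
Complement = total - |L|
= 8 - 3
= 5

5


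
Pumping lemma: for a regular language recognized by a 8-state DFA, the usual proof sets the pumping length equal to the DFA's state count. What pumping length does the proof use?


Pumping lemma for regular languages (standard proof):
Take p = |Q|, the number of DFA states.
Any string of length >= |Q| passes through |Q|+1 states while reading its first |Q| symbols,
so by pigeonhole some state repeats, giving the loop that can be pumped.
Here |Q| = 8
Therefore the proof uses p = 8

8


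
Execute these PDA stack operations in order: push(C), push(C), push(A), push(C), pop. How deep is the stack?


Tracing stack operations:
  push(C) -> stack = [C], depth=1
  push(C) -> stack = [C,C], depth=2
  push(A) -> stack = [C,C,A], depth=3
  push(C) -> stack = [C,C,A,C], depth=4
  pop -> removed C, stack = [C,C,A], depth=3
Final depth = 3

3


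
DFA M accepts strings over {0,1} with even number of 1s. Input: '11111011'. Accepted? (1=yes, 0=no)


DFA has 2 states: q_even (start, accept=yes) and q_odd
Processing string '11111011' character by character:
  Position 0: read '1', 1-count=1 -> q_odd
  Position 1: read '1', 1-count=2 -> q_even
  Position 2: read '1', 1-count=3 -> q_odd
  Position 3: read '1', 1-count=4 -> q_even
  Position 4: read '1', 1-count=5 -> q_odd
  Position 5: read '0', 1-count=5 -> q_odd (no change)
  Position 6: read '1', 1-count=6 -> q_even
  Position 7: read '1', 1-count=7 -> q_odd
Final state: q_odd, total 1s = 7 (odd); the DFA requires an even count -> reject

0


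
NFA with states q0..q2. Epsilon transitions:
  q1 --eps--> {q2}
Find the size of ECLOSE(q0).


Starting from q0
Initialize closure = {q0}
q0 has no outgoing epsilon transitions -> nothing to add
Final closure: {q0}
Size = 1

1


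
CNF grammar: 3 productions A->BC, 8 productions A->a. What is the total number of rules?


CNF allows two rule forms:
  A -> BC (binary): 3 rules
  A -> a (terminal): 8 rules
Total = 3 + 8 = 11

11


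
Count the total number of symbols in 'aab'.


String: 'aab'
Counting characters:
  'a' appears 2 time(s)
  'b' appears 1 time(s)
Total length = 2 + 1 = 3

3


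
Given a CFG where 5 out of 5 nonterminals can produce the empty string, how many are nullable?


Nonterminals: {S, A, B, C, D}
A nonterminal is nullable if it can derive epsilon
Counting nullable nonterminals: 5
Total nullable = 5

5


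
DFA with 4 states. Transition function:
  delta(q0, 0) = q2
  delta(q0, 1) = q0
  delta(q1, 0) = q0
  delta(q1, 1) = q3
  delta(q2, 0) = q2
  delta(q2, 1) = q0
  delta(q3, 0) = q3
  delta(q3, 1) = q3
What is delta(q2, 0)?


Looking up transition function:
delta(q2, 0) in the table
Row: q2, Column: 0
Result: q2

q2


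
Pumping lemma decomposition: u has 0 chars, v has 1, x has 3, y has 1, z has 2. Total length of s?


|s| = |u| + |v| + |x| + |y| + |z|
= 0 + 1 + 3 + 1 + 2
= 1 + 3 + 3
= 4 + 3
= 7

7


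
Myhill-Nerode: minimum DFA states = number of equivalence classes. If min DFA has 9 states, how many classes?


Myhill-Nerode theorem:
Number of equivalence classes = number of states in minimal DFA
Minimal DFA states = 9
Therefore equivalence classes = 9

9


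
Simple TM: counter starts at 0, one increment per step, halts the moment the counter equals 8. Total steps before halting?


Counter starts at 0. Counting sequence:
  Step 1: counter = 1
  Step 2: counter = 2
  Step 3: counter = 3
  Step 4: counter = 4
  Step 5: counter = 5
  Step 6: counter = 6
  Step 7: counter = 7
  Step 8: counter = 8
Counter reached 8 -> halt
Total steps = 8

8
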